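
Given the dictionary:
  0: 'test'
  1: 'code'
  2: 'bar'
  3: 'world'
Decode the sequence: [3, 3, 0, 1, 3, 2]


Look up each index in the dictionary:
  3 -> 'world'
  3 -> 'world'
  0 -> 'test'
  1 -> 'code'
  3 -> 'world'
  2 -> 'bar'

Decoded: "world world test code world bar"


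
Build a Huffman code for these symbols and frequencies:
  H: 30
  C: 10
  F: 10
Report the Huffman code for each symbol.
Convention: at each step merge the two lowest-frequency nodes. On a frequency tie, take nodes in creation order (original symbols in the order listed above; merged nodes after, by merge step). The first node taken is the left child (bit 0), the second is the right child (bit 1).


Huffman tree construction:
Step 1: Merge C(10) + F(10) = 20
Step 2: Merge (C+F)(20) + H(30) = 50
Read each symbol's code off the tree from the root (left child = 0, right child = 1).

Codes:
  H: 1 (length 1)
  C: 00 (length 2)
  F: 01 (length 2)
Average code length: 70/50 = 1.4000 bits/symbol


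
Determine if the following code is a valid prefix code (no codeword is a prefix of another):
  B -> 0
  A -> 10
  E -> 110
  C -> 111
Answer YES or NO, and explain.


Checking each pair (does one codeword prefix another?):
  B='0' vs A='10': no prefix
  B='0' vs E='110': no prefix
  B='0' vs C='111': no prefix
  A='10' vs B='0': no prefix
  A='10' vs E='110': no prefix
  A='10' vs C='111': no prefix
  E='110' vs B='0': no prefix
  E='110' vs A='10': no prefix
  E='110' vs C='111': no prefix
  C='111' vs B='0': no prefix
  C='111' vs A='10': no prefix
  C='111' vs E='110': no prefix
No violation found over all pairs.

YES -- this is a valid prefix code. No codeword is a prefix of any other codeword.


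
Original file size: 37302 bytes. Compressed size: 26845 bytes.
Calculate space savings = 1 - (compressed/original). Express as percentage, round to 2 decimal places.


ratio = compressed/original = 26845/37302 = 0.719667
savings = 1 - ratio = 1 - 0.719667 = 0.280333
as a percentage: 0.280333 * 100 = 28.03%

Space savings = 1 - 26845/37302 = 28.03%


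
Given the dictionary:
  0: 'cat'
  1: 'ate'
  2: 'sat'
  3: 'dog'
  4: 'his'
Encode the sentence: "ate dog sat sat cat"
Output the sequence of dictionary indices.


Look up each word in the dictionary:
  'ate' -> 1
  'dog' -> 3
  'sat' -> 2
  'sat' -> 2
  'cat' -> 0

Encoded: [1, 3, 2, 2, 0]


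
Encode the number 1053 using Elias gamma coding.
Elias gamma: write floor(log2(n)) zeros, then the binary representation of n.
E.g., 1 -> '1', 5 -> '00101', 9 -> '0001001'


num_bits = floor(log2(1053)) + 1 = 11
leading_zeros = num_bits - 1 = 10
binary(1053) = 10000011101

Elias gamma(1053) = '0000000000' + '10000011101' = 000000000010000011101 (21 bits)


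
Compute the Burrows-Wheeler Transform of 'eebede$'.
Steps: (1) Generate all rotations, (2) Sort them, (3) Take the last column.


Rotations (sorted):
  0: $eebede -> last char: e
  1: bede$ee -> last char: e
  2: de$eebe -> last char: e
  3: e$eebed -> last char: d
  4: ebede$e -> last char: e
  5: ede$eeb -> last char: b
  6: eebede$ -> last char: $


BWT = eeedeb$


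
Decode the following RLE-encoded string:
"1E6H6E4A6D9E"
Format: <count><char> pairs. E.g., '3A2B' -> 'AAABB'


Expanding each <count><char> pair:
  1E -> 'E'
  6H -> 'HHHHHH'
  6E -> 'EEEEEE'
  4A -> 'AAAA'
  6D -> 'DDDDDD'
  9E -> 'EEEEEEEEE'

Decoded = EHHHHHHEEEEEEAAAADDDDDDEEEEEEEEE


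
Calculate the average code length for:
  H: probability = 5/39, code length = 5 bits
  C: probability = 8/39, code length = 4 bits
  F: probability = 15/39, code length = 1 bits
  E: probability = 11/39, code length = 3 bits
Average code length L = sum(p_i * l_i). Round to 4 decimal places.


Weighted contributions p_i * l_i:
  H: (5/39) * 5 = 25/39
  C: (8/39) * 4 = 32/39
  F: (15/39) * 1 = 15/39
  E: (11/39) * 3 = 33/39
Sum = (25 + 32 + 15 + 33)/39 = 105/39

L = 105/39 = 2.6923 bits/symbol


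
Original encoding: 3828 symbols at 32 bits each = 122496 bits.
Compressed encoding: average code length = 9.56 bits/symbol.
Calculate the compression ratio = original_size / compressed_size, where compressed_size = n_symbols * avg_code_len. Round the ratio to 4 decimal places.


original_size = n_symbols * orig_bits = 3828 * 32 = 122496 bits
compressed_size = n_symbols * avg_code_len = 3828 * 9.56 = 36595.68 bits
ratio = original_size / compressed_size = 122496 / 36595.68 = 3.3473

Compression ratio = 3.3473


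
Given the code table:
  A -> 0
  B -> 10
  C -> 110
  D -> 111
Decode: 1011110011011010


Decoding:
10 -> B
111 -> D
10 -> B
0 -> A
110 -> C
110 -> C
10 -> B


Result: BDBACCB


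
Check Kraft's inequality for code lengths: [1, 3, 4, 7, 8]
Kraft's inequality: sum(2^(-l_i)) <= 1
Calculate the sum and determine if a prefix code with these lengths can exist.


Sum = 2^(-1) + 2^(-3) + 2^(-4) + 2^(-7) + 2^(-8)
    = 0.5 + 0.125 + 0.0625 + 0.0078125 + 0.00390625
    = 179/256 = 0.69921875
Since 0.69921875 <= 1, Kraft's inequality IS satisfied.
A prefix code with these lengths CAN exist.

Kraft sum = 0.69921875. Satisfied.


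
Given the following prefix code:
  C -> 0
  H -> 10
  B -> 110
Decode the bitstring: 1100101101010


Decoding step by step:
Bits 110 -> B
Bits 0 -> C
Bits 10 -> H
Bits 110 -> B
Bits 10 -> H
Bits 10 -> H


Decoded message: BCHBHH


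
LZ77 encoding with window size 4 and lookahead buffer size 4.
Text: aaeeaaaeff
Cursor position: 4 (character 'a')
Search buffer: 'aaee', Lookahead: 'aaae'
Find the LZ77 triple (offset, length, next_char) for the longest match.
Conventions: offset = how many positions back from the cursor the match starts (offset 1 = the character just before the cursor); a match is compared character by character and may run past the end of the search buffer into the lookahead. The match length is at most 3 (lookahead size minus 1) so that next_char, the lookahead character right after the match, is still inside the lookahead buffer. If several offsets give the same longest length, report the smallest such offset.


Try each offset into the search buffer:
  offset=1 (pos 3, char 'e'): match length 0
  offset=2 (pos 2, char 'e'): match length 0
  offset=3 (pos 1, char 'a'): match length 1
  offset=4 (pos 0, char 'a'): match length 2
Longest match has length 2 at offset 4.
next_char = character at position 4 + 2 = 6 -> 'a'

Best match: offset=4, length=2 (matching 'aa' starting at position 0)
LZ77 triple: (4, 2, 'a')


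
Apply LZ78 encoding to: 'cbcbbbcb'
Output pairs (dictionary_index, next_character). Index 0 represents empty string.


LZ78 encoding steps:
Dictionary: {0: ''}
Step 1: w='' (idx 0), next='c' -> output (0, 'c'), add 'c' as idx 1
Step 2: w='' (idx 0), next='b' -> output (0, 'b'), add 'b' as idx 2
Step 3: w='c' (idx 1), next='b' -> output (1, 'b'), add 'cb' as idx 3
Step 4: w='b' (idx 2), next='b' -> output (2, 'b'), add 'bb' as idx 4
Step 5: w='cb' (idx 3), end of input -> output (3, '')


Encoded: [(0, 'c'), (0, 'b'), (1, 'b'), (2, 'b'), (3, '')]


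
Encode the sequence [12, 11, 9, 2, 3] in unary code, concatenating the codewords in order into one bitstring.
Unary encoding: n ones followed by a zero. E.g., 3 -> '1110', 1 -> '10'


Encode each number as n ones followed by a terminating 0:
  12 -> 1111111111110 (13 bits)
  11 -> 111111111110 (12 bits)
  9 -> 1111111110 (10 bits)
  2 -> 110 (3 bits)
  3 -> 1110 (4 bits)
Total length = 13 + 12 + 10 + 3 + 4 = 42 bits.

Unary([12, 11, 9, 2, 3]) = 111111111111011111111111011111111101101110 (42 bits)


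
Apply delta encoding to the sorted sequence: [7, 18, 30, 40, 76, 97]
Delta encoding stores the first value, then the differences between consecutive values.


First value: 7
Deltas:
  18 - 7 = 11
  30 - 18 = 12
  40 - 30 = 10
  76 - 40 = 36
  97 - 76 = 21


Delta encoded: [7, 11, 12, 10, 36, 21]


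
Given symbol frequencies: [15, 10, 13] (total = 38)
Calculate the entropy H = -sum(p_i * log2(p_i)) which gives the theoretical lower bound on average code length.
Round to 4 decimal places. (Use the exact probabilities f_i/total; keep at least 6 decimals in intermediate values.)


Per-symbol terms -p_i * log2(p_i) with p_i = f_i/38:
  p = 15/38 = 0.394737: log2(p) = -1.341037, -p*log2(p) = 0.529357
  p = 10/38 = 0.263158: log2(p) = -1.925999, -p*log2(p) = 0.506842
  p = 13/38 = 0.342105: log2(p) = -1.547488, -p*log2(p) = 0.529404
H = 0.529357 + 0.506842 + 0.529404 = 1.565603

H = 1.5656 bits/symbol


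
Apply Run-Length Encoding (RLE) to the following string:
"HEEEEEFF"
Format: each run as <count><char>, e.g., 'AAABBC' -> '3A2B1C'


Scanning runs left to right:
  i=0: run of 'H' x 1 -> '1H'
  i=1: run of 'E' x 5 -> '5E'
  i=6: run of 'F' x 2 -> '2F'

RLE = 1H5E2F


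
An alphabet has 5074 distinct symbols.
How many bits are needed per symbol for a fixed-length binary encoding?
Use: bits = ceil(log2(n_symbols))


log2(5074) = 12.3089
Bracket: 2^12 = 4096 < 5074 <= 2^13 = 8192
So ceil(log2(5074)) = 13

bits = ceil(log2(5074)) = ceil(12.3089) = 13 bits


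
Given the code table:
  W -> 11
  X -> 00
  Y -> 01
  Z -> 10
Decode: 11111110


Decoding:
11 -> W
11 -> W
11 -> W
10 -> Z


Result: WWWZ


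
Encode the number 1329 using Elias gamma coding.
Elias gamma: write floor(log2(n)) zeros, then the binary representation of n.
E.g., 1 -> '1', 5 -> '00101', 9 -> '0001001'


num_bits = floor(log2(1329)) + 1 = 11
leading_zeros = num_bits - 1 = 10
binary(1329) = 10100110001

Elias gamma(1329) = '0000000000' + '10100110001' = 000000000010100110001 (21 bits)


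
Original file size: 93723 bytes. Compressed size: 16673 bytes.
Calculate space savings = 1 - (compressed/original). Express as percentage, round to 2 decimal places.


ratio = compressed/original = 16673/93723 = 0.177897
savings = 1 - ratio = 1 - 0.177897 = 0.822103
as a percentage: 0.822103 * 100 = 82.21%

Space savings = 1 - 16673/93723 = 82.21%


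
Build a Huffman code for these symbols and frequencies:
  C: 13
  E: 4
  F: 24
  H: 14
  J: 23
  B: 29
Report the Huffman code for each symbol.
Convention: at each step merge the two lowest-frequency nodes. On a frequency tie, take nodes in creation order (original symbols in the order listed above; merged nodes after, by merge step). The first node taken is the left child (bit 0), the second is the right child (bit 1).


Huffman tree construction:
Step 1: Merge E(4) + C(13) = 17
Step 2: Merge H(14) + (E+C)(17) = 31
Step 3: Merge J(23) + F(24) = 47
Step 4: Merge B(29) + (H+(E+C))(31) = 60
Step 5: Merge (J+F)(47) + (B+(H+(E+C)))(60) = 107
Read each symbol's code off the tree from the root (left child = 0, right child = 1).

Codes:
  C: 1111 (length 4)
  E: 1110 (length 4)
  F: 01 (length 2)
  H: 110 (length 3)
  J: 00 (length 2)
  B: 10 (length 2)
Average code length: 262/107 = 2.4486 bits/symbol


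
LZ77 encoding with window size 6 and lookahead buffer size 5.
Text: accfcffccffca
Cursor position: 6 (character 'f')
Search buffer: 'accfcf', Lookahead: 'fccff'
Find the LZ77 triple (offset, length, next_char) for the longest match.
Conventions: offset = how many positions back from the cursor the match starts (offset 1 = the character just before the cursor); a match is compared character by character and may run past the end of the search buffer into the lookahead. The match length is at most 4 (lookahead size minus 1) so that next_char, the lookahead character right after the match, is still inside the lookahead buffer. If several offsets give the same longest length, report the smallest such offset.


Try each offset into the search buffer:
  offset=1 (pos 5, char 'f'): match length 1
  offset=2 (pos 4, char 'c'): match length 0
  offset=3 (pos 3, char 'f'): match length 2
  offset=4 (pos 2, char 'c'): match length 0
  offset=5 (pos 1, char 'c'): match length 0
  offset=6 (pos 0, char 'a'): match length 0
Longest match has length 2 at offset 3.
next_char = character at position 6 + 2 = 8 -> 'c'

Best match: offset=3, length=2 (matching 'fc' starting at position 3)
LZ77 triple: (3, 2, 'c')


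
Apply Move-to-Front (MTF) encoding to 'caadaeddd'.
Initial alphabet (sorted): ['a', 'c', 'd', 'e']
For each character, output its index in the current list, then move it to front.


MTF encoding:
'c': index 1 in ['a', 'c', 'd', 'e'] -> ['c', 'a', 'd', 'e']
'a': index 1 in ['c', 'a', 'd', 'e'] -> ['a', 'c', 'd', 'e']
'a': index 0 in ['a', 'c', 'd', 'e'] -> ['a', 'c', 'd', 'e']
'd': index 2 in ['a', 'c', 'd', 'e'] -> ['d', 'a', 'c', 'e']
'a': index 1 in ['d', 'a', 'c', 'e'] -> ['a', 'd', 'c', 'e']
'e': index 3 in ['a', 'd', 'c', 'e'] -> ['e', 'a', 'd', 'c']
'd': index 2 in ['e', 'a', 'd', 'c'] -> ['d', 'e', 'a', 'c']
'd': index 0 in ['d', 'e', 'a', 'c'] -> ['d', 'e', 'a', 'c']
'd': index 0 in ['d', 'e', 'a', 'c'] -> ['d', 'e', 'a', 'c']


Output: [1, 1, 0, 2, 1, 3, 2, 0, 0]


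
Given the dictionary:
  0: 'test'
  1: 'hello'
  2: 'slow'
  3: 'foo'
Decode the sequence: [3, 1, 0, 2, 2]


Look up each index in the dictionary:
  3 -> 'foo'
  1 -> 'hello'
  0 -> 'test'
  2 -> 'slow'
  2 -> 'slow'

Decoded: "foo hello test slow slow"


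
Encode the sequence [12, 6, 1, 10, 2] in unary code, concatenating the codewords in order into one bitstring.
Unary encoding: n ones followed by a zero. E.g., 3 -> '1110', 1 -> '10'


Encode each number as n ones followed by a terminating 0:
  12 -> 1111111111110 (13 bits)
  6 -> 1111110 (7 bits)
  1 -> 10 (2 bits)
  10 -> 11111111110 (11 bits)
  2 -> 110 (3 bits)
Total length = 13 + 7 + 2 + 11 + 3 = 36 bits.

Unary([12, 6, 1, 10, 2]) = 111111111111011111101011111111110110 (36 bits)


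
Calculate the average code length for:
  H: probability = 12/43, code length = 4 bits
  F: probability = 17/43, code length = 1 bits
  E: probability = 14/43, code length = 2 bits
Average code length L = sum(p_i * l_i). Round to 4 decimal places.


Weighted contributions p_i * l_i:
  H: (12/43) * 4 = 48/43
  F: (17/43) * 1 = 17/43
  E: (14/43) * 2 = 28/43
Sum = (48 + 17 + 28)/43 = 93/43

L = 93/43 = 2.1628 bits/symbol


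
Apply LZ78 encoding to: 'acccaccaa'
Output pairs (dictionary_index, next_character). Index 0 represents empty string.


LZ78 encoding steps:
Dictionary: {0: ''}
Step 1: w='' (idx 0), next='a' -> output (0, 'a'), add 'a' as idx 1
Step 2: w='' (idx 0), next='c' -> output (0, 'c'), add 'c' as idx 2
Step 3: w='c' (idx 2), next='c' -> output (2, 'c'), add 'cc' as idx 3
Step 4: w='a' (idx 1), next='c' -> output (1, 'c'), add 'ac' as idx 4
Step 5: w='c' (idx 2), next='a' -> output (2, 'a'), add 'ca' as idx 5
Step 6: w='a' (idx 1), end of input -> output (1, '')


Encoded: [(0, 'a'), (0, 'c'), (2, 'c'), (1, 'c'), (2, 'a'), (1, '')]


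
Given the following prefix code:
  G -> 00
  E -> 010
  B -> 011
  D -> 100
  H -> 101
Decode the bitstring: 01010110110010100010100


Decoding step by step:
Bits 010 -> E
Bits 101 -> H
Bits 101 -> H
Bits 100 -> D
Bits 101 -> H
Bits 00 -> G
Bits 010 -> E
Bits 100 -> D


Decoded message: EHHDHGED


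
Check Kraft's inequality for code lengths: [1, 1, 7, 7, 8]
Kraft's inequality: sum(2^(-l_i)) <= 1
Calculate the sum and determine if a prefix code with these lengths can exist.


Sum = 2^(-1) + 2^(-1) + 2^(-7) + 2^(-7) + 2^(-8)
    = 0.5 + 0.5 + 0.0078125 + 0.0078125 + 0.00390625
    = 261/256 = 1.01953125
Since 1.01953125 > 1, Kraft's inequality is NOT satisfied.
A prefix code with these lengths CANNOT exist.

Kraft sum = 1.01953125. Not satisfied.


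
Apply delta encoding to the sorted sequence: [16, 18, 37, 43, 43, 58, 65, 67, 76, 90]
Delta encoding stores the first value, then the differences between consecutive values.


First value: 16
Deltas:
  18 - 16 = 2
  37 - 18 = 19
  43 - 37 = 6
  43 - 43 = 0
  58 - 43 = 15
  65 - 58 = 7
  67 - 65 = 2
  76 - 67 = 9
  90 - 76 = 14


Delta encoded: [16, 2, 19, 6, 0, 15, 7, 2, 9, 14]


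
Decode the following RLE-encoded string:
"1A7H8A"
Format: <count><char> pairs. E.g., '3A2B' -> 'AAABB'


Expanding each <count><char> pair:
  1A -> 'A'
  7H -> 'HHHHHHH'
  8A -> 'AAAAAAAA'

Decoded = AHHHHHHHAAAAAAAA


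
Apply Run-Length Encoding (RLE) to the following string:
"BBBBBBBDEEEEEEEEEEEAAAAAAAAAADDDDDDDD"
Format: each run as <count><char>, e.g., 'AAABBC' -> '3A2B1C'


Scanning runs left to right:
  i=0: run of 'B' x 7 -> '7B'
  i=7: run of 'D' x 1 -> '1D'
  i=8: run of 'E' x 11 -> '11E'
  i=19: run of 'A' x 10 -> '10A'
  i=29: run of 'D' x 8 -> '8D'

RLE = 7B1D11E10A8D


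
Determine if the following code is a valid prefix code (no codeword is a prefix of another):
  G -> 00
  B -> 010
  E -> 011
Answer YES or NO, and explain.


Checking each pair (does one codeword prefix another?):
  G='00' vs B='010': no prefix
  G='00' vs E='011': no prefix
  B='010' vs G='00': no prefix
  B='010' vs E='011': no prefix
  E='011' vs G='00': no prefix
  E='011' vs B='010': no prefix
No violation found over all pairs.

YES -- this is a valid prefix code. No codeword is a prefix of any other codeword.


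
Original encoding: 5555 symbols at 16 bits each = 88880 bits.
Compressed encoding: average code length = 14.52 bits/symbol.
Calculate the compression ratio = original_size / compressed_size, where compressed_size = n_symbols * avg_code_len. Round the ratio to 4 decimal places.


original_size = n_symbols * orig_bits = 5555 * 16 = 88880 bits
compressed_size = n_symbols * avg_code_len = 5555 * 14.52 = 80658.6 bits
ratio = original_size / compressed_size = 88880 / 80658.6 = 1.1019

Compression ratio = 1.1019


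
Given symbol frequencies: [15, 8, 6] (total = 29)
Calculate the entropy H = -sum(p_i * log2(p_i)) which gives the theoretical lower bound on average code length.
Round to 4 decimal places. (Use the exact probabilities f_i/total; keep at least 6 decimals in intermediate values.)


Per-symbol terms -p_i * log2(p_i) with p_i = f_i/29:
  p = 15/29 = 0.517241: log2(p) = -0.951090, -p*log2(p) = 0.491943
  p = 8/29 = 0.275862: log2(p) = -1.857981, -p*log2(p) = 0.512546
  p = 6/29 = 0.206897: log2(p) = -2.273018, -p*log2(p) = 0.470280
H = 0.491943 + 0.512546 + 0.470280 = 1.474769

H = 1.4748 bits/symbol


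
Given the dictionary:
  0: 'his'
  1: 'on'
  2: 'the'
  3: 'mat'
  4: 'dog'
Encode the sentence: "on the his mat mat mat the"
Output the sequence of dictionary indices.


Look up each word in the dictionary:
  'on' -> 1
  'the' -> 2
  'his' -> 0
  'mat' -> 3
  'mat' -> 3
  'mat' -> 3
  'the' -> 2

Encoded: [1, 2, 0, 3, 3, 3, 2]


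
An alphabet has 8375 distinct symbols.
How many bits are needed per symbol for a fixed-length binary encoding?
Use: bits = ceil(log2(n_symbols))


log2(8375) = 13.0319
Bracket: 2^13 = 8192 < 8375 <= 2^14 = 16384
So ceil(log2(8375)) = 14

bits = ceil(log2(8375)) = ceil(13.0319) = 14 bits


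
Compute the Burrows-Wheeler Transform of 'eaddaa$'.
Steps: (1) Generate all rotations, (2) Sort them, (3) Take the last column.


Rotations (sorted):
  0: $eaddaa -> last char: a
  1: a$eadda -> last char: a
  2: aa$eadd -> last char: d
  3: addaa$e -> last char: e
  4: daa$ead -> last char: d
  5: ddaa$ea -> last char: a
  6: eaddaa$ -> last char: $


BWT = aadeda$


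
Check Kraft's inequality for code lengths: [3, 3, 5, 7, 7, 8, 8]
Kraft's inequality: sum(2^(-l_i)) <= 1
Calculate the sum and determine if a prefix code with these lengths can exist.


Sum = 2^(-3) + 2^(-3) + 2^(-5) + 2^(-7) + 2^(-7) + 2^(-8) + 2^(-8)
    = 0.125 + 0.125 + 0.03125 + 0.0078125 + 0.0078125 + 0.00390625 + 0.00390625
    = 78/256 = 0.3046875
Since 0.3046875 <= 1, Kraft's inequality IS satisfied.
A prefix code with these lengths CAN exist.

Kraft sum = 0.3046875. Satisfied.


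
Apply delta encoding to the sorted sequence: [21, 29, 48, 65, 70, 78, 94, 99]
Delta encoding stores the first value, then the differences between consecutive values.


First value: 21
Deltas:
  29 - 21 = 8
  48 - 29 = 19
  65 - 48 = 17
  70 - 65 = 5
  78 - 70 = 8
  94 - 78 = 16
  99 - 94 = 5


Delta encoded: [21, 8, 19, 17, 5, 8, 16, 5]


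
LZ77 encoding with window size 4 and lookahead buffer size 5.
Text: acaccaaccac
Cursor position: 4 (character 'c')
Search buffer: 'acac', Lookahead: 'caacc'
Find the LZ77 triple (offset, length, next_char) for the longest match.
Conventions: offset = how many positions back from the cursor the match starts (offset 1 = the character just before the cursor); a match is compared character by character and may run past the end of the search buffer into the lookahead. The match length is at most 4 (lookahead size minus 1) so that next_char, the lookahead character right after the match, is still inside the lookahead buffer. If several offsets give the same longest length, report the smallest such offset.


Try each offset into the search buffer:
  offset=1 (pos 3, char 'c'): match length 1
  offset=2 (pos 2, char 'a'): match length 0
  offset=3 (pos 1, char 'c'): match length 2
  offset=4 (pos 0, char 'a'): match length 0
Longest match has length 2 at offset 3.
next_char = character at position 4 + 2 = 6 -> 'a'

Best match: offset=3, length=2 (matching 'ca' starting at position 1)
LZ77 triple: (3, 2, 'a')


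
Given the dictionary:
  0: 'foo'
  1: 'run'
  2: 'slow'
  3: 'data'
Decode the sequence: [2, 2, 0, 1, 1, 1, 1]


Look up each index in the dictionary:
  2 -> 'slow'
  2 -> 'slow'
  0 -> 'foo'
  1 -> 'run'
  1 -> 'run'
  1 -> 'run'
  1 -> 'run'

Decoded: "slow slow foo run run run run"


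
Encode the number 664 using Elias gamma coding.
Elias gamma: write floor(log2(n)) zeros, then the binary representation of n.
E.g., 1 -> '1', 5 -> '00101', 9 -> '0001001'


num_bits = floor(log2(664)) + 1 = 10
leading_zeros = num_bits - 1 = 9
binary(664) = 1010011000

Elias gamma(664) = '000000000' + '1010011000' = 0000000001010011000 (19 bits)


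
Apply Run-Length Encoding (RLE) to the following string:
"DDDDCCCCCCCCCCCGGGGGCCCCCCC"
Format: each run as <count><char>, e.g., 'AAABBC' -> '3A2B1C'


Scanning runs left to right:
  i=0: run of 'D' x 4 -> '4D'
  i=4: run of 'C' x 11 -> '11C'
  i=15: run of 'G' x 5 -> '5G'
  i=20: run of 'C' x 7 -> '7C'

RLE = 4D11C5G7C


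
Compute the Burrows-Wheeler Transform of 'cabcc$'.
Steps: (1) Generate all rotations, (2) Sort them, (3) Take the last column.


Rotations (sorted):
  0: $cabcc -> last char: c
  1: abcc$c -> last char: c
  2: bcc$ca -> last char: a
  3: c$cabc -> last char: c
  4: cabcc$ -> last char: $
  5: cc$cab -> last char: b


BWT = ccac$b


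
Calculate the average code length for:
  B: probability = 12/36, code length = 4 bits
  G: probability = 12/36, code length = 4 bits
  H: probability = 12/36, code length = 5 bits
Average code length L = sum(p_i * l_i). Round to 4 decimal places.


Weighted contributions p_i * l_i:
  B: (12/36) * 4 = 48/36
  G: (12/36) * 4 = 48/36
  H: (12/36) * 5 = 60/36
Sum = (48 + 48 + 60)/36 = 156/36

L = 156/36 = 4.3333 bits/symbol


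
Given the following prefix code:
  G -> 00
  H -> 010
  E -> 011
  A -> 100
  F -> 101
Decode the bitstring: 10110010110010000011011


Decoding step by step:
Bits 101 -> F
Bits 100 -> A
Bits 101 -> F
Bits 100 -> A
Bits 100 -> A
Bits 00 -> G
Bits 011 -> E
Bits 011 -> E


Decoded message: FAFAAGEE


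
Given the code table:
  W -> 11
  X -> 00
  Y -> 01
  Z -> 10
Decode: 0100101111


Decoding:
01 -> Y
00 -> X
10 -> Z
11 -> W
11 -> W


Result: YXZWW


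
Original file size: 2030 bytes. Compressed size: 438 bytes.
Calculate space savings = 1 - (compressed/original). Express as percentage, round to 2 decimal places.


ratio = compressed/original = 438/2030 = 0.215764
savings = 1 - ratio = 1 - 0.215764 = 0.784236
as a percentage: 0.784236 * 100 = 78.42%

Space savings = 1 - 438/2030 = 78.42%


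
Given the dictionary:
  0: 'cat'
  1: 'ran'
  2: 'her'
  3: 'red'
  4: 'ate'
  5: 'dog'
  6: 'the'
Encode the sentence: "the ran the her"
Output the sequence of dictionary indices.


Look up each word in the dictionary:
  'the' -> 6
  'ran' -> 1
  'the' -> 6
  'her' -> 2

Encoded: [6, 1, 6, 2]


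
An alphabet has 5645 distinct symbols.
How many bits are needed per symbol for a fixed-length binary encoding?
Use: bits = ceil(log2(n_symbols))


log2(5645) = 12.4628
Bracket: 2^12 = 4096 < 5645 <= 2^13 = 8192
So ceil(log2(5645)) = 13

bits = ceil(log2(5645)) = ceil(12.4628) = 13 bits


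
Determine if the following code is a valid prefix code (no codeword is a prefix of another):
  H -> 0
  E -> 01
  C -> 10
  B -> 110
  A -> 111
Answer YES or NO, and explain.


Checking each pair (does one codeword prefix another?):
  H='0' vs E='01': prefix -- VIOLATION

NO -- this is NOT a valid prefix code. H (0) is a prefix of E (01).


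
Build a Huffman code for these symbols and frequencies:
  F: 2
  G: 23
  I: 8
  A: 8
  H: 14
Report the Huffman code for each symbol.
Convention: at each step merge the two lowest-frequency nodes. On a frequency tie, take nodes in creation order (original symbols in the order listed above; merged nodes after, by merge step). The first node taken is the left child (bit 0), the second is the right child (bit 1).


Huffman tree construction:
Step 1: Merge F(2) + I(8) = 10
Step 2: Merge A(8) + (F+I)(10) = 18
Step 3: Merge H(14) + (A+(F+I))(18) = 32
Step 4: Merge G(23) + (H+(A+(F+I)))(32) = 55
Read each symbol's code off the tree from the root (left child = 0, right child = 1).

Codes:
  F: 1110 (length 4)
  G: 0 (length 1)
  I: 1111 (length 4)
  A: 110 (length 3)
  H: 10 (length 2)
Average code length: 115/55 = 2.0909 bits/symbol


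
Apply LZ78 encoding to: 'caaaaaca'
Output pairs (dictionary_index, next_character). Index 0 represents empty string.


LZ78 encoding steps:
Dictionary: {0: ''}
Step 1: w='' (idx 0), next='c' -> output (0, 'c'), add 'c' as idx 1
Step 2: w='' (idx 0), next='a' -> output (0, 'a'), add 'a' as idx 2
Step 3: w='a' (idx 2), next='a' -> output (2, 'a'), add 'aa' as idx 3
Step 4: w='aa' (idx 3), next='c' -> output (3, 'c'), add 'aac' as idx 4
Step 5: w='a' (idx 2), end of input -> output (2, '')


Encoded: [(0, 'c'), (0, 'a'), (2, 'a'), (3, 'c'), (2, '')]


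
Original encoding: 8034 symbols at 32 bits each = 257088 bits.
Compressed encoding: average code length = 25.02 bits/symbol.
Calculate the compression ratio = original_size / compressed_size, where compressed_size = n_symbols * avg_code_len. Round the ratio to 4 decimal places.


original_size = n_symbols * orig_bits = 8034 * 32 = 257088 bits
compressed_size = n_symbols * avg_code_len = 8034 * 25.02 = 201010.68 bits
ratio = original_size / compressed_size = 257088 / 201010.68 = 1.279

Compression ratio = 1.279


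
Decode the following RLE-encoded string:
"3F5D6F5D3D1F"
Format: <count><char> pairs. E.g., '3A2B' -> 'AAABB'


Expanding each <count><char> pair:
  3F -> 'FFF'
  5D -> 'DDDDD'
  6F -> 'FFFFFF'
  5D -> 'DDDDD'
  3D -> 'DDD'
  1F -> 'F'

Decoded = FFFDDDDDFFFFFFDDDDDDDDF


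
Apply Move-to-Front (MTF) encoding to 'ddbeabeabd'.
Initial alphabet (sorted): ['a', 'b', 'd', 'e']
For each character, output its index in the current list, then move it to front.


MTF encoding:
'd': index 2 in ['a', 'b', 'd', 'e'] -> ['d', 'a', 'b', 'e']
'd': index 0 in ['d', 'a', 'b', 'e'] -> ['d', 'a', 'b', 'e']
'b': index 2 in ['d', 'a', 'b', 'e'] -> ['b', 'd', 'a', 'e']
'e': index 3 in ['b', 'd', 'a', 'e'] -> ['e', 'b', 'd', 'a']
'a': index 3 in ['e', 'b', 'd', 'a'] -> ['a', 'e', 'b', 'd']
'b': index 2 in ['a', 'e', 'b', 'd'] -> ['b', 'a', 'e', 'd']
'e': index 2 in ['b', 'a', 'e', 'd'] -> ['e', 'b', 'a', 'd']
'a': index 2 in ['e', 'b', 'a', 'd'] -> ['a', 'e', 'b', 'd']
'b': index 2 in ['a', 'e', 'b', 'd'] -> ['b', 'a', 'e', 'd']
'd': index 3 in ['b', 'a', 'e', 'd'] -> ['d', 'b', 'a', 'e']


Output: [2, 0, 2, 3, 3, 2, 2, 2, 2, 3]


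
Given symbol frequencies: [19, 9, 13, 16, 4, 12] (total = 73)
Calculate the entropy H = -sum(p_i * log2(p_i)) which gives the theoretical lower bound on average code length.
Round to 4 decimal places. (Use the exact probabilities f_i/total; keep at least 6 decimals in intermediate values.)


Per-symbol terms -p_i * log2(p_i) with p_i = f_i/73:
  p = 19/73 = 0.260274: log2(p) = -1.941897, -p*log2(p) = 0.505425
  p = 9/73 = 0.123288: log2(p) = -3.019900, -p*log2(p) = 0.372316
  p = 13/73 = 0.178082: log2(p) = -2.489385, -p*log2(p) = 0.443315
  p = 16/73 = 0.219178: log2(p) = -2.189825, -p*log2(p) = 0.479962
  p = 4/73 = 0.054795: log2(p) = -4.189825, -p*log2(p) = 0.229579
  p = 12/73 = 0.164384: log2(p) = -2.604862, -p*log2(p) = 0.428197
H = 0.505425 + 0.372316 + 0.443315 + 0.479962 + 0.229579 + 0.428197 = 2.458794

H = 2.4588 bits/symbol


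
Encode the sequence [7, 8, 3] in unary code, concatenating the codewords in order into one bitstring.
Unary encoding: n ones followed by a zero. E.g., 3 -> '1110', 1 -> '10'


Encode each number as n ones followed by a terminating 0:
  7 -> 11111110 (8 bits)
  8 -> 111111110 (9 bits)
  3 -> 1110 (4 bits)
Total length = 8 + 9 + 4 = 21 bits.

Unary([7, 8, 3]) = 111111101111111101110 (21 bits)


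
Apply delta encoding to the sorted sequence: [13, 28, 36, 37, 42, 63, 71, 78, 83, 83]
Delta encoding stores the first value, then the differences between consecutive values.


First value: 13
Deltas:
  28 - 13 = 15
  36 - 28 = 8
  37 - 36 = 1
  42 - 37 = 5
  63 - 42 = 21
  71 - 63 = 8
  78 - 71 = 7
  83 - 78 = 5
  83 - 83 = 0


Delta encoded: [13, 15, 8, 1, 5, 21, 8, 7, 5, 0]


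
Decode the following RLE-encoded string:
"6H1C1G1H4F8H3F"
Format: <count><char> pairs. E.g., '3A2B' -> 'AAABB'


Expanding each <count><char> pair:
  6H -> 'HHHHHH'
  1C -> 'C'
  1G -> 'G'
  1H -> 'H'
  4F -> 'FFFF'
  8H -> 'HHHHHHHH'
  3F -> 'FFF'

Decoded = HHHHHHCGHFFFFHHHHHHHHFFF


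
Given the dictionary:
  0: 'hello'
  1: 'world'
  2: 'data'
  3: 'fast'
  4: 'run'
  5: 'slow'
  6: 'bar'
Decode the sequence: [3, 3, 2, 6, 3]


Look up each index in the dictionary:
  3 -> 'fast'
  3 -> 'fast'
  2 -> 'data'
  6 -> 'bar'
  3 -> 'fast'

Decoded: "fast fast data bar fast"


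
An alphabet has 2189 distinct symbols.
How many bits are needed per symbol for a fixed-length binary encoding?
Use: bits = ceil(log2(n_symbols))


log2(2189) = 11.0961
Bracket: 2^11 = 2048 < 2189 <= 2^12 = 4096
So ceil(log2(2189)) = 12

bits = ceil(log2(2189)) = ceil(11.0961) = 12 bits


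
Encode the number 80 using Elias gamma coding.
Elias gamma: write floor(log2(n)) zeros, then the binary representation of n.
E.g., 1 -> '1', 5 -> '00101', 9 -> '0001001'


num_bits = floor(log2(80)) + 1 = 7
leading_zeros = num_bits - 1 = 6
binary(80) = 1010000

Elias gamma(80) = '000000' + '1010000' = 0000001010000 (13 bits)


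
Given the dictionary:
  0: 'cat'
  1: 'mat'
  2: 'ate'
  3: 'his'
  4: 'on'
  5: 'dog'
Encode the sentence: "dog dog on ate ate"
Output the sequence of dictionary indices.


Look up each word in the dictionary:
  'dog' -> 5
  'dog' -> 5
  'on' -> 4
  'ate' -> 2
  'ate' -> 2

Encoded: [5, 5, 4, 2, 2]


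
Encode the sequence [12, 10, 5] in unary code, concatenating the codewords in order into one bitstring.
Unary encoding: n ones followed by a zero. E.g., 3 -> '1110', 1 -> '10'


Encode each number as n ones followed by a terminating 0:
  12 -> 1111111111110 (13 bits)
  10 -> 11111111110 (11 bits)
  5 -> 111110 (6 bits)
Total length = 13 + 11 + 6 = 30 bits.

Unary([12, 10, 5]) = 111111111111011111111110111110 (30 bits)


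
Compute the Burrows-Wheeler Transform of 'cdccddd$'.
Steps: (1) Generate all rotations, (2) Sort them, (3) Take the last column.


Rotations (sorted):
  0: $cdccddd -> last char: d
  1: ccddd$cd -> last char: d
  2: cdccddd$ -> last char: $
  3: cddd$cdc -> last char: c
  4: d$cdccdd -> last char: d
  5: dccddd$c -> last char: c
  6: dd$cdccd -> last char: d
  7: ddd$cdcc -> last char: c


BWT = dd$cdcdc


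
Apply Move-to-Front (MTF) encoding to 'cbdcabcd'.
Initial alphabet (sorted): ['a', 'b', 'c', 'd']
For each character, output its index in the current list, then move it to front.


MTF encoding:
'c': index 2 in ['a', 'b', 'c', 'd'] -> ['c', 'a', 'b', 'd']
'b': index 2 in ['c', 'a', 'b', 'd'] -> ['b', 'c', 'a', 'd']
'd': index 3 in ['b', 'c', 'a', 'd'] -> ['d', 'b', 'c', 'a']
'c': index 2 in ['d', 'b', 'c', 'a'] -> ['c', 'd', 'b', 'a']
'a': index 3 in ['c', 'd', 'b', 'a'] -> ['a', 'c', 'd', 'b']
'b': index 3 in ['a', 'c', 'd', 'b'] -> ['b', 'a', 'c', 'd']
'c': index 2 in ['b', 'a', 'c', 'd'] -> ['c', 'b', 'a', 'd']
'd': index 3 in ['c', 'b', 'a', 'd'] -> ['d', 'c', 'b', 'a']


Output: [2, 2, 3, 2, 3, 3, 2, 3]


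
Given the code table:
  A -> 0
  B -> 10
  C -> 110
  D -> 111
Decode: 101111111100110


Decoding:
10 -> B
111 -> D
111 -> D
110 -> C
0 -> A
110 -> C


Result: BDDCAC


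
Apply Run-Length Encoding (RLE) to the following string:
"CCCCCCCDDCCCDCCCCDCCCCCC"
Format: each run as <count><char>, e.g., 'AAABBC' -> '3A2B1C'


Scanning runs left to right:
  i=0: run of 'C' x 7 -> '7C'
  i=7: run of 'D' x 2 -> '2D'
  i=9: run of 'C' x 3 -> '3C'
  i=12: run of 'D' x 1 -> '1D'
  i=13: run of 'C' x 4 -> '4C'
  i=17: run of 'D' x 1 -> '1D'
  i=18: run of 'C' x 6 -> '6C'

RLE = 7C2D3C1D4C1D6C


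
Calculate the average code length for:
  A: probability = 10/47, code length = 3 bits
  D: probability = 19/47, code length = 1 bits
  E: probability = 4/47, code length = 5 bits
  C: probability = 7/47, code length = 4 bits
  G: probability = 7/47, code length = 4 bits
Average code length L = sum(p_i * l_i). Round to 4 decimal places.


Weighted contributions p_i * l_i:
  A: (10/47) * 3 = 30/47
  D: (19/47) * 1 = 19/47
  E: (4/47) * 5 = 20/47
  C: (7/47) * 4 = 28/47
  G: (7/47) * 4 = 28/47
Sum = (30 + 19 + 20 + 28 + 28)/47 = 125/47

L = 125/47 = 2.6596 bits/symbol


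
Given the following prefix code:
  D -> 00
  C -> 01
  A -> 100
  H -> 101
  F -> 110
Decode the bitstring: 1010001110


Decoding step by step:
Bits 101 -> H
Bits 00 -> D
Bits 01 -> C
Bits 110 -> F


Decoded message: HDCF


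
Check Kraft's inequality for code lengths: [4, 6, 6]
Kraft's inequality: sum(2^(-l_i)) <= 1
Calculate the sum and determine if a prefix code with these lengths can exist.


Sum = 2^(-4) + 2^(-6) + 2^(-6)
    = 0.0625 + 0.015625 + 0.015625
    = 6/64 = 0.09375
Since 0.09375 <= 1, Kraft's inequality IS satisfied.
A prefix code with these lengths CAN exist.

Kraft sum = 0.09375. Satisfied.


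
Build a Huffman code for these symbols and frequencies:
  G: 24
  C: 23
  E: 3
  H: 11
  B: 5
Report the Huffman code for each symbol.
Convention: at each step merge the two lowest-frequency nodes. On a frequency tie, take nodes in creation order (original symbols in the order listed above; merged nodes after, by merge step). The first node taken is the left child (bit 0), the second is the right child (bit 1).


Huffman tree construction:
Step 1: Merge E(3) + B(5) = 8
Step 2: Merge (E+B)(8) + H(11) = 19
Step 3: Merge ((E+B)+H)(19) + C(23) = 42
Step 4: Merge G(24) + (((E+B)+H)+C)(42) = 66
Read each symbol's code off the tree from the root (left child = 0, right child = 1).

Codes:
  G: 0 (length 1)
  C: 11 (length 2)
  E: 1000 (length 4)
  H: 101 (length 3)
  B: 1001 (length 4)
Average code length: 135/66 = 2.0455 bits/symbol


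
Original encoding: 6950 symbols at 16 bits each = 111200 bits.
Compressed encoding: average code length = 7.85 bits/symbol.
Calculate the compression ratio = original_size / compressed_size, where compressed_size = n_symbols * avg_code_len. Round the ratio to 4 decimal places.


original_size = n_symbols * orig_bits = 6950 * 16 = 111200 bits
compressed_size = n_symbols * avg_code_len = 6950 * 7.85 = 54557.5 bits
ratio = original_size / compressed_size = 111200 / 54557.5 = 2.0382

Compression ratio = 2.0382


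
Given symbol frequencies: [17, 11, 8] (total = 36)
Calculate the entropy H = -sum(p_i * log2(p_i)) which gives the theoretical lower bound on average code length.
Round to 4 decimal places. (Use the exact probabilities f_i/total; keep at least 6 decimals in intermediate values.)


Per-symbol terms -p_i * log2(p_i) with p_i = f_i/36:
  p = 17/36 = 0.472222: log2(p) = -1.082462, -p*log2(p) = 0.511163
  p = 11/36 = 0.305556: log2(p) = -1.710493, -p*log2(p) = 0.522651
  p = 8/36 = 0.222222: log2(p) = -2.169925, -p*log2(p) = 0.482206
H = 0.511163 + 0.522651 + 0.482206 = 1.516020

H = 1.516 bits/symbol


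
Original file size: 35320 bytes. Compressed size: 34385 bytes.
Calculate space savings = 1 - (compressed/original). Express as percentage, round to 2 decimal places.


ratio = compressed/original = 34385/35320 = 0.973528
savings = 1 - ratio = 1 - 0.973528 = 0.026472
as a percentage: 0.026472 * 100 = 2.65%

Space savings = 1 - 34385/35320 = 2.65%


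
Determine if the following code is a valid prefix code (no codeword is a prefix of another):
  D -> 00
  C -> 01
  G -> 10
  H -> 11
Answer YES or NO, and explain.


Checking each pair (does one codeword prefix another?):
  D='00' vs C='01': no prefix
  D='00' vs G='10': no prefix
  D='00' vs H='11': no prefix
  C='01' vs D='00': no prefix
  C='01' vs G='10': no prefix
  C='01' vs H='11': no prefix
  G='10' vs D='00': no prefix
  G='10' vs C='01': no prefix
  G='10' vs H='11': no prefix
  H='11' vs D='00': no prefix
  H='11' vs C='01': no prefix
  H='11' vs G='10': no prefix
No violation found over all pairs.

YES -- this is a valid prefix code. No codeword is a prefix of any other codeword.


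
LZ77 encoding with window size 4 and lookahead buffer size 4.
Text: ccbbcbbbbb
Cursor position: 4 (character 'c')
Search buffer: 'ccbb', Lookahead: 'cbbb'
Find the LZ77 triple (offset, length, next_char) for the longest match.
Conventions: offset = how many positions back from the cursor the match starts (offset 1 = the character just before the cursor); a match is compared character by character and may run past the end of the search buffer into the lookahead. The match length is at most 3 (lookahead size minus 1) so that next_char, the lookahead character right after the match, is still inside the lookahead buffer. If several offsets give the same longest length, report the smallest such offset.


Try each offset into the search buffer:
  offset=1 (pos 3, char 'b'): match length 0
  offset=2 (pos 2, char 'b'): match length 0
  offset=3 (pos 1, char 'c'): match length 3
  offset=4 (pos 0, char 'c'): match length 1
Longest match has length 3 at offset 3.
next_char = character at position 4 + 3 = 7 -> 'b'

Best match: offset=3, length=3 (matching 'cbb' starting at position 1)
LZ77 triple: (3, 3, 'b')


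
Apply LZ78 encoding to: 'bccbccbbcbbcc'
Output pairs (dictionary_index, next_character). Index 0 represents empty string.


LZ78 encoding steps:
Dictionary: {0: ''}
Step 1: w='' (idx 0), next='b' -> output (0, 'b'), add 'b' as idx 1
Step 2: w='' (idx 0), next='c' -> output (0, 'c'), add 'c' as idx 2
Step 3: w='c' (idx 2), next='b' -> output (2, 'b'), add 'cb' as idx 3
Step 4: w='c' (idx 2), next='c' -> output (2, 'c'), add 'cc' as idx 4
Step 5: w='b' (idx 1), next='b' -> output (1, 'b'), add 'bb' as idx 5
Step 6: w='cb' (idx 3), next='b' -> output (3, 'b'), add 'cbb' as idx 6
Step 7: w='cc' (idx 4), end of input -> output (4, '')


Encoded: [(0, 'b'), (0, 'c'), (2, 'b'), (2, 'c'), (1, 'b'), (3, 'b'), (4, '')]


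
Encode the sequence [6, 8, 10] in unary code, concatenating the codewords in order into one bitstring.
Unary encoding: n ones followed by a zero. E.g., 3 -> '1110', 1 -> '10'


Encode each number as n ones followed by a terminating 0:
  6 -> 1111110 (7 bits)
  8 -> 111111110 (9 bits)
  10 -> 11111111110 (11 bits)
Total length = 7 + 9 + 11 = 27 bits.

Unary([6, 8, 10]) = 111111011111111011111111110 (27 bits)


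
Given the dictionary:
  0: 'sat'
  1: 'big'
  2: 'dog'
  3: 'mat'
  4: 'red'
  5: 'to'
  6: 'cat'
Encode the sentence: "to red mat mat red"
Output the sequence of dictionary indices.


Look up each word in the dictionary:
  'to' -> 5
  'red' -> 4
  'mat' -> 3
  'mat' -> 3
  'red' -> 4

Encoded: [5, 4, 3, 3, 4]


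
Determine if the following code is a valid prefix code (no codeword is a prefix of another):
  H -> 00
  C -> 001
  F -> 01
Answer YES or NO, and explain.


Checking each pair (does one codeword prefix another?):
  H='00' vs C='001': prefix -- VIOLATION

NO -- this is NOT a valid prefix code. H (00) is a prefix of C (001).
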